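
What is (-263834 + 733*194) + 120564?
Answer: -1068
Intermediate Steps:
(-263834 + 733*194) + 120564 = (-263834 + 142202) + 120564 = -121632 + 120564 = -1068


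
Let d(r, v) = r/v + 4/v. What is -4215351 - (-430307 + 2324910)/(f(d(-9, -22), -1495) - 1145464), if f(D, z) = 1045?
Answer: -4824125881466/1144419 ≈ -4.2154e+6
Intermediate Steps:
d(r, v) = 4/v + r/v
-4215351 - (-430307 + 2324910)/(f(d(-9, -22), -1495) - 1145464) = -4215351 - (-430307 + 2324910)/(1045 - 1145464) = -4215351 - 1894603/(-1144419) = -4215351 - 1894603*(-1)/1144419 = -4215351 - 1*(-1894603/1144419) = -4215351 + 1894603/1144419 = -4824125881466/1144419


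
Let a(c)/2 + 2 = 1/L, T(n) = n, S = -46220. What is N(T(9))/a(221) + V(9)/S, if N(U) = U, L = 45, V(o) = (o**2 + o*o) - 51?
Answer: -9369429/4113580 ≈ -2.2777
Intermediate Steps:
V(o) = -51 + 2*o**2 (V(o) = (o**2 + o**2) - 51 = 2*o**2 - 51 = -51 + 2*o**2)
a(c) = -178/45 (a(c) = -4 + 2/45 = -178/45)
N(T(9))/a(221) + V(9)/S = 9/(-178/45) + (-51 + 2*9**2)/(-46220) = 9*(-45/178) + (-51 + 2*81)*(-1/46220) = -405/178 + (-51 + 162)*(-1/46220) = -405/178 + 111*(-1/46220) = -405/178 - 111/46220 = -9369429/4113580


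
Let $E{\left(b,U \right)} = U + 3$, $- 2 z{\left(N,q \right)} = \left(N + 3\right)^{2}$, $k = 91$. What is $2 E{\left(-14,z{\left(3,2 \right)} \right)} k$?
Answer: $-2730$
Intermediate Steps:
$z{\left(N,q \right)} = - \frac{\left(3 + N\right)^{2}}{2}$ ($z{\left(N,q \right)} = - \frac{\left(N + 3\right)^{2}}{2} = - \frac{\left(3 + N\right)^{2}}{2}$)
$E{\left(b,U \right)} = 3 + U$
$2 E{\left(-14,z{\left(3,2 \right)} \right)} k = 2 \left(3 - \frac{\left(3 + 3\right)^{2}}{2}\right) 91 = 2 \left(3 - \frac{6^{2}}{2}\right) 91 = 2 \left(3 - 18\right) 91 = 2 \left(-15\right) 91 = \left(-30\right) 91 = -2730$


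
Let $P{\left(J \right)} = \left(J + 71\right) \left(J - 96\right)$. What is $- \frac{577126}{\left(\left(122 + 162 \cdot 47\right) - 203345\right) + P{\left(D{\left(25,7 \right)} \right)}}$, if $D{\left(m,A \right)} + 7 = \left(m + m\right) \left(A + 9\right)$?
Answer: $- \frac{577126}{406599} \approx -1.4194$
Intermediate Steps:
$D{\left(m,A \right)} = -7 + 2 m \left(9 + A\right)$ ($D{\left(m,A \right)} = -7 + \left(m + m\right) \left(A + 9\right) = -7 + 2 m \left(9 + A\right)$)
$P{\left(J \right)} = \left(-96 + J\right) \left(71 + J\right)$ ($P{\left(J \right)} = \left(71 + J\right) \left(-96 + J\right) = \left(-96 + J\right) \left(71 + J\right)$)
$- \frac{577126}{\left(\left(122 + 162 \cdot 47\right) - 203345\right) + P{\left(D{\left(25,7 \right)} \right)}} = - \frac{577126}{\left(\left(122 + 162 \cdot 47\right) - 203345\right) - \left(6816 - \left(-7 + 18 \cdot 25 + 2 \cdot 7 \cdot 25\right)^{2} + 25 \left(-7 + 18 \cdot 25 + 2 \cdot 7 \cdot 25\right)\right)} = - \frac{577126}{\left(\left(122 + 7614\right) - 203345\right) - \left(6816 - \left(-7 + 450 + 350\right)^{2} + 25 \left(-7 + 450 + 350\right)\right)} = - \frac{577126}{\left(7736 - 203345\right) - \left(26641 - 628849\right)} = - \frac{577126}{-195609 - -602208} = - \frac{577126}{-195609 + 602208} = - \frac{577126}{406599}$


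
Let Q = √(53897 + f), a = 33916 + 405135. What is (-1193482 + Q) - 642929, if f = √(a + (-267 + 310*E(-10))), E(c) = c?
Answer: -1836411 + √(53897 + 2*√108921) ≈ -1.8362e+6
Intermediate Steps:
a = 439051
f = 2*√108921 (f = √(439051 + (-267 + 310*(-10))) = √(439051 + (-267 - 3100)) = √(439051 - 3367) = √435684 = 2*√108921 ≈ 660.06)
Q = √(53897 + 2*√108921) ≈ 233.57
(-1193482 + Q) - 642929 = (-1193482 + √(53897 + 2*√108921)) - 642929 = -1836411 + √(53897 + 2*√108921)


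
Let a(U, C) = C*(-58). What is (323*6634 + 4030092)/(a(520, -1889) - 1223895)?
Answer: -6172874/1114333 ≈ -5.5395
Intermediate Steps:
a(U, C) = -58*C
(323*6634 + 4030092)/(a(520, -1889) - 1223895) = (323*6634 + 4030092)/(-58*(-1889) - 1223895) = (2142782 + 4030092)/(109562 - 1223895) = 6172874/(-1114333) = 6172874*(-1/1114333) = -6172874/1114333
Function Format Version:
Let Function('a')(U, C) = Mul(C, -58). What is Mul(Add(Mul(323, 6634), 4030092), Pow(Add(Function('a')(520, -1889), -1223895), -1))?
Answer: Rational(-6172874, 1114333) ≈ -5.5395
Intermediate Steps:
Function('a')(U, C) = Mul(-58, C)
Mul(Add(Mul(323, 6634), 4030092), Pow(Add(Function('a')(520, -1889), -1223895), -1)) = Mul(Add(Mul(323, 6634), 4030092), Pow(Add(Mul(-58, -1889), -1223895), -1)) = Mul(Add(2142782, 4030092), Pow(Add(109562, -1223895), -1)) = Mul(6172874, Pow(-1114333, -1)) = Mul(6172874, Rational(-1, 1114333)) = Rational(-6172874, 1114333)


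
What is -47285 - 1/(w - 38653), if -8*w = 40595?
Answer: -16541191407/349819 ≈ -47285.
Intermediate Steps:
w = -40595/8 (w = -⅛*40595 = -40595/8 ≈ -5074.4)
-47285 - 1/(w - 38653) = -47285 - 1/(-40595/8 - 38653) = -47285 - 1/(-349819/8) = -47285 - 1*(-8/349819) = -47285 + 8/349819 = -16541191407/349819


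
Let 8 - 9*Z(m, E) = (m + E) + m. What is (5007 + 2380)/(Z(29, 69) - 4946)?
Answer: -66483/44633 ≈ -1.4895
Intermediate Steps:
Z(m, E) = 8/9 - 2*m/9 - E/9 (Z(m, E) = 8/9 - ((m + E) + m)/9 = 8/9 - ((E + m) + m)/9 = 8/9 - (E + 2*m)/9 = 8/9 + (-2*m/9 - E/9) = 8/9 - 2*m/9 - E/9)
(5007 + 2380)/(Z(29, 69) - 4946) = (5007 + 2380)/((8/9 - 2/9*29 - ⅑*69) - 4946) = 7387/((8/9 - 58/9 - 23/3) - 4946) = 7387/(-119/9 - 4946) = 7387/(-44633/9) = 7387*(-9/44633) = -66483/44633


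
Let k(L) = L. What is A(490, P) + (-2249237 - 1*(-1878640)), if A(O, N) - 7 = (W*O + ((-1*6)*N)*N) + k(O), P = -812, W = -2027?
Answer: -5319394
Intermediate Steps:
A(O, N) = 7 - 2026*O - 6*N² (A(O, N) = 7 + ((-2027*O + ((-1*6)*N)*N) + O) = 7 + ((-2027*O + (-6*N)*N) + O) = 7 + ((-2027*O - 6*N²) + O) = 7 + (-2026*O - 6*N²) = 7 - 2026*O - 6*N²)
A(490, P) + (-2249237 - 1*(-1878640)) = (7 - 2026*490 - 6*(-812)²) + (-2249237 - 1*(-1878640)) = (7 - 992740 - 6*659344) + (-2249237 + 1878640) = (7 - 992740 - 3956064) - 370597 = -4948797 - 370597 = -5319394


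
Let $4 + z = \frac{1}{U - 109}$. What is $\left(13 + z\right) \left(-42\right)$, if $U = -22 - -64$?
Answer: $- \frac{25284}{67} \approx -377.37$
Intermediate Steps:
$U = 42$ ($U = -22 + 64 = 42$)
$z = - \frac{269}{67}$ ($z = -4 + \frac{1}{42 - 109} = -4 + \frac{1}{-67} = -4 - \frac{1}{67} = - \frac{269}{67} \approx -4.0149$)
$\left(13 + z\right) \left(-42\right) = \left(13 - \frac{269}{67}\right) \left(-42\right) = \frac{602}{67} \left(-42\right) = - \frac{25284}{67}$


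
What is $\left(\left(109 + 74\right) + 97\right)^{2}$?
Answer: $78400$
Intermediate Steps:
$\left(\left(109 + 74\right) + 97\right)^{2} = \left(183 + 97\right)^{2} = 280^{2} = 78400$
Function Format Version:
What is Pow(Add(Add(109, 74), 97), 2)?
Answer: 78400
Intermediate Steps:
Pow(Add(Add(109, 74), 97), 2) = Pow(Add(183, 97), 2) = Pow(280, 2) = 78400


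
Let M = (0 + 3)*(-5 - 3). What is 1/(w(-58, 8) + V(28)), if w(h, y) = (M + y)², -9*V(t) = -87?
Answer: 3/797 ≈ 0.0037641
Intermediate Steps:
V(t) = 29/3 (V(t) = -⅑*(-87) = 29/3)
M = -24 (M = 3*(-8) = -24)
w(h, y) = (-24 + y)²
1/(w(-58, 8) + V(28)) = 1/((-24 + 8)² + 29/3) = 1/((-16)² + 29/3) = 1/(256 + 29/3) = 1/(797/3) = 3/797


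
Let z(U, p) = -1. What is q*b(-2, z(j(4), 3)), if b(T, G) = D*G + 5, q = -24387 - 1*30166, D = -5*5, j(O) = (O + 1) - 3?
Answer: -1636590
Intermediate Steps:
j(O) = -2 + O (j(O) = (1 + O) - 3 = -2 + O)
D = -25
q = -54553 (q = -24387 - 30166 = -54553)
b(T, G) = 5 - 25*G (b(T, G) = -25*G + 5 = 5 - 25*G)
q*b(-2, z(j(4), 3)) = -54553*(5 - 25*(-1)) = -54553*(5 + 25) = -54553*30 = -1636590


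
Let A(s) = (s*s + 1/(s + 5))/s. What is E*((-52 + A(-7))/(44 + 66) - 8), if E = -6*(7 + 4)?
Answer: 7887/14 ≈ 563.36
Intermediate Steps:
A(s) = (s² + 1/(5 + s))/s
E = -66 (E = -6*11 = -66)
E*((-52 + A(-7))/(44 + 66) - 8) = -66*((-52 + (1 + (-7)³ + 5*(-7)²)/((-7)*(5 - 7)))/(44 + 66) - 8) = -66*((-52 - ⅐*(1 - 343 + 5*49)/(-2))/110 - 8) = -66*((-52 - ⅐*(-½)*(1 - 343 + 245))*(1/110) - 8) = -66*((-52 - ⅐*(-½)*(-97))*(1/110) - 8) = -66*((-52 - 97/14)*(1/110) - 8) = -66*(-825/14*1/110 - 8) = -66*(-15/28 - 8) = -66*(-239/28) = 7887/14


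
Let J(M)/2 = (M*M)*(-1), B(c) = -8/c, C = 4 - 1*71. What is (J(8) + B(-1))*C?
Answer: 8040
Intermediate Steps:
C = -67 (C = 4 - 71 = -67)
J(M) = -2*M² (J(M) = 2*((M*M)*(-1)) = 2*(M²*(-1)) = 2*(-M²) = -2*M²)
(J(8) + B(-1))*C = (-2*8² - 8/(-1))*(-67) = (-2*64 - 8*(-1))*(-67) = (-128 + 8)*(-67) = -120*(-67) = 8040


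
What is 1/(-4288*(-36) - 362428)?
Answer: -1/208060 ≈ -4.8063e-6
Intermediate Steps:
1/(-4288*(-36) - 362428) = 1/(154368 - 362428) = 1/(-208060) = -1/208060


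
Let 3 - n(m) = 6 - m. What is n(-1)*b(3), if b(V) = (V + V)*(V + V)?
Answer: -144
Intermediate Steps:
n(m) = -3 + m (n(m) = 3 - (6 - m) = 3 + (-6 + m) = -3 + m)
b(V) = 4*V² (b(V) = (2*V)*(2*V) = 4*V²)
n(-1)*b(3) = (-3 - 1)*(4*3²) = -16*9 = -4*36 = -144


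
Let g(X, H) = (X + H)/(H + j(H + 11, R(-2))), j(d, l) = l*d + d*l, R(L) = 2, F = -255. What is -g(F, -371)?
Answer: -626/1811 ≈ -0.34567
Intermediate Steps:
j(d, l) = 2*d*l (j(d, l) = d*l + d*l = 2*d*l)
g(X, H) = (H + X)/(44 + 5*H) (g(X, H) = (X + H)/(H + 2*(H + 11)*2) = (H + X)/(H + 2*(11 + H)*2) = (H + X)/(H + (44 + 4*H)) = (H + X)/(44 + 5*H))
-g(F, -371) = -(-371 - 255)/(44 + 5*(-371)) = -(-626)/(44 - 1855) = -(-626)/(-1811) = -(-1)*(-626)/1811 = -1*626/1811 = -626/1811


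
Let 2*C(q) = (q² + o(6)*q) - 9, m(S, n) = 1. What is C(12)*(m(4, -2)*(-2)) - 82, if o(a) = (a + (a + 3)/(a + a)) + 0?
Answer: -298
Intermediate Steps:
o(a) = a + (3 + a)/(2*a) (o(a) = (a + (3 + a)/((2*a))) + 0 = (a + (3 + a)*(1/(2*a))) + 0 = (a + (3 + a)/(2*a)) + 0 = a + (3 + a)/(2*a))
C(q) = -9/2 + q²/2 + 27*q/8 (C(q) = ((q² + (½ + 6 + (3/2)/6)*q) - 9)/2 = ((q² + (½ + 6 + (3/2)*(⅙))*q) - 9)/2 = ((q² + (½ + 6 + ¼)*q) - 9)/2 = ((q² + 27*q/4) - 9)/2 = (-9 + q² + 27*q/4)/2 = -9/2 + q²/2 + 27*q/8)
C(12)*(m(4, -2)*(-2)) - 82 = (-9/2 + (½)*12² + (27/8)*12)*(1*(-2)) - 82 = (-9/2 + (½)*144 + 81/2)*(-2) - 82 = (-9/2 + 72 + 81/2)*(-2) - 82 = 108*(-2) - 82 = -216 - 82 = -298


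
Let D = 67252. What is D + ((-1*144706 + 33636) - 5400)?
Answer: -49218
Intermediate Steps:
D + ((-1*144706 + 33636) - 5400) = 67252 + ((-1*144706 + 33636) - 5400) = 67252 + ((-144706 + 33636) - 5400) = 67252 + (-111070 - 5400) = 67252 - 116470 = -49218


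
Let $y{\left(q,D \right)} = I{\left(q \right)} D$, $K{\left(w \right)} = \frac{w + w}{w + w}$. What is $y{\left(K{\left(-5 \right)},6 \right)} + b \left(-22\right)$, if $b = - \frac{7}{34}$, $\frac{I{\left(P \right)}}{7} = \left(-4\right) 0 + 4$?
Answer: $\frac{2933}{17} \approx 172.53$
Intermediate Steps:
$I{\left(P \right)} = 28$ ($I{\left(P \right)} = 7 \left(\left(-4\right) 0 + 4\right) = 7 \left(0 + 4\right) = 7 \cdot 4 = 28$)
$K{\left(w \right)} = 1$ ($K{\left(w \right)} = \frac{2 w}{2 w} = 2 w \frac{1}{2 w} = 1$)
$y{\left(q,D \right)} = 28 D$
$b = - \frac{7}{34}$ ($b = \left(-7\right) \frac{1}{34} = - \frac{7}{34} \approx -0.20588$)
$y{\left(K{\left(-5 \right)},6 \right)} + b \left(-22\right) = 28 \cdot 6 - - \frac{77}{17} = 168 + \frac{77}{17} = \frac{2933}{17}$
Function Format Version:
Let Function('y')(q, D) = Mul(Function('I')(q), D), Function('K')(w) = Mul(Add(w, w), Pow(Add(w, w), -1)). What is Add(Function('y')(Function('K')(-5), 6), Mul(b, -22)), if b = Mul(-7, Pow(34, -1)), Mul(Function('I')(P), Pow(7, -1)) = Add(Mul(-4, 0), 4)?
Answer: Rational(2933, 17) ≈ 172.53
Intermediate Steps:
Function('I')(P) = 28 (Function('I')(P) = Mul(7, Add(Mul(-4, 0), 4)) = Mul(7, Add(0, 4)) = Mul(7, 4) = 28)
Function('K')(w) = 1 (Function('K')(w) = Mul(Mul(2, w), Pow(Mul(2, w), -1)) = Mul(Mul(2, w), Mul(Rational(1, 2), Pow(w, -1))) = 1)
Function('y')(q, D) = Mul(28, D)
b = Rational(-7, 34) (b = Mul(-7, Rational(1, 34)) = Rational(-7, 34) ≈ -0.20588)
Add(Function('y')(Function('K')(-5), 6), Mul(b, -22)) = Add(Mul(28, 6), Mul(Rational(-7, 34), -22)) = Add(168, Rational(77, 17)) = Rational(2933, 17)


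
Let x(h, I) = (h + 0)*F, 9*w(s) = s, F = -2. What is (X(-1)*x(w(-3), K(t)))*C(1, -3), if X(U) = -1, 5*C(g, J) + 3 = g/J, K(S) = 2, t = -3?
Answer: 4/9 ≈ 0.44444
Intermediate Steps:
w(s) = s/9
C(g, J) = -⅗ + g/(5*J) (C(g, J) = -⅗ + (g/J)/5 = -⅗ + g/(5*J))
x(h, I) = -2*h (x(h, I) = (h + 0)*(-2) = h*(-2) = -2*h)
(X(-1)*x(w(-3), K(t)))*C(1, -3) = (-(-2)*(⅑)*(-3))*((⅕)*(1 - 3*(-3))/(-3)) = (-(-2)*(-1)/3)*((⅕)*(-⅓)*(1 + 9)) = (-1*⅔)*((⅕)*(-⅓)*10) = -⅔*(-⅔) = 4/9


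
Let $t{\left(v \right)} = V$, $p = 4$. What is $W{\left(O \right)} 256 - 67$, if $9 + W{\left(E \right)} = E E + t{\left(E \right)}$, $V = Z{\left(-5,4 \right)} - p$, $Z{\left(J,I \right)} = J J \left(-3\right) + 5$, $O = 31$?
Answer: $224701$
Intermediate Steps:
$Z{\left(J,I \right)} = 5 - 3 J^{2}$ ($Z{\left(J,I \right)} = J^{2} \left(-3\right) + 5 = - 3 J^{2} + 5 = 5 - 3 J^{2}$)
$V = -74$ ($V = \left(5 - 3 \left(-5\right)^{2}\right) - 4 = \left(5 - 75\right) - 4 = -70 - 4 = -74$)
$t{\left(v \right)} = -74$
$W{\left(E \right)} = -83 + E^{2}$ ($W{\left(E \right)} = -9 + \left(E E - 74\right) = -9 + \left(E^{2} - 74\right) = -9 + \left(-74 + E^{2}\right) = -83 + E^{2}$)
$W{\left(O \right)} 256 - 67 = \left(-83 + 31^{2}\right) 256 - 67 = \left(-83 + 961\right) 256 - 67 = 878 \cdot 256 - 67 = 224768 - 67 = 224701$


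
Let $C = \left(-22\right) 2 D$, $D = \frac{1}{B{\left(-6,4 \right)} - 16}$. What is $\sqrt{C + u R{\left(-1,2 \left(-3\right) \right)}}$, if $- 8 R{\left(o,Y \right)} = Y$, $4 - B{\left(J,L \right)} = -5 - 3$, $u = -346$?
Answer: $\frac{i \sqrt{994}}{2} \approx 15.764 i$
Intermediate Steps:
$B{\left(J,L \right)} = 12$ ($B{\left(J,L \right)} = 4 - \left(-5 - 3\right) = 4 - -8 = 4 + 8 = 12$)
$R{\left(o,Y \right)} = - \frac{Y}{8}$
$D = - \frac{1}{4}$ ($D = \frac{1}{12 - 16} = \frac{1}{-4} = - \frac{1}{4} \approx -0.25$)
$C = 11$ ($C = \left(-22\right) 2 \left(- \frac{1}{4}\right) = \left(-44\right) \left(- \frac{1}{4}\right) = 11$)
$\sqrt{C + u R{\left(-1,2 \left(-3\right) \right)}} = \sqrt{11 - 346 \left(- \frac{2 \left(-3\right)}{8}\right)} = \sqrt{11 - 346 \left(\left(- \frac{1}{8}\right) \left(-6\right)\right)} = \sqrt{11 - \frac{519}{2}} = \sqrt{- \frac{497}{2}} = \frac{i \sqrt{994}}{2}$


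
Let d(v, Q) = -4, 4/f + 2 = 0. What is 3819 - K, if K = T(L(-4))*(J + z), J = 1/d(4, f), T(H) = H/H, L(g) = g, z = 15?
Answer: 15217/4 ≈ 3804.3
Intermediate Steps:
f = -2 (f = 4/(-2 + 0) = 4/(-2) = 4*(-½) = -2)
T(H) = 1
J = -¼ (J = 1/(-4) = -¼ ≈ -0.25000)
K = 59/4 (K = 1*(-¼ + 15) = 1*(59/4) = 59/4 ≈ 14.750)
3819 - K = 3819 - 1*59/4 = 3819 - 59/4 = 15217/4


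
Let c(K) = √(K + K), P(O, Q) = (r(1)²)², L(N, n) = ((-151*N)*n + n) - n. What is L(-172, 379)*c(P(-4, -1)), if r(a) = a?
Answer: 9843388*√2 ≈ 1.3921e+7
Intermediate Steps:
L(N, n) = -151*N*n (L(N, n) = (-151*N*n + n) - n = (n - 151*N*n) - n = -151*N*n)
P(O, Q) = 1 (P(O, Q) = (1²)² = 1² = 1)
c(K) = √2*√K (c(K) = √(2*K) = √2*√K)
L(-172, 379)*c(P(-4, -1)) = (-151*(-172)*379)*(√2*√1) = 9843388*(√2*1) = 9843388*√2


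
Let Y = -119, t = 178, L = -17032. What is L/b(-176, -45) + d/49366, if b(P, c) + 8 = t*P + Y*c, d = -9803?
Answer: 586109969/1282578046 ≈ 0.45698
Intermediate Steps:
b(P, c) = -8 - 119*c + 178*P (b(P, c) = -8 + (178*P - 119*c) = -8 + (-119*c + 178*P) = -8 - 119*c + 178*P)
L/b(-176, -45) + d/49366 = -17032/(-8 - 119*(-45) + 178*(-176)) - 9803/49366 = -17032/(-8 + 5355 - 31328) - 9803*1/49366 = -17032/(-25981) - 9803/49366 = -17032*(-1/25981) - 9803/49366 = 17032/25981 - 9803/49366 = 586109969/1282578046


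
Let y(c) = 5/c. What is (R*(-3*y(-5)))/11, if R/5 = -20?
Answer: -300/11 ≈ -27.273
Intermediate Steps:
R = -100 (R = 5*(-20) = -100)
(R*(-3*y(-5)))/11 = -(-300)*5/(-5)/11 = -(-300)*5*(-⅕)*(1/11) = -(-300)*(-1)*(1/11) = -100*3*(1/11) = -300*1/11 = -300/11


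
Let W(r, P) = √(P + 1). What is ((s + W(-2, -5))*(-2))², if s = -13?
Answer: 660 - 208*I ≈ 660.0 - 208.0*I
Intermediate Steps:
W(r, P) = √(1 + P)
((s + W(-2, -5))*(-2))² = ((-13 + √(1 - 5))*(-2))² = ((-13 + √(-4))*(-2))² = ((-13 + 2*I)*(-2))² = (26 - 4*I)²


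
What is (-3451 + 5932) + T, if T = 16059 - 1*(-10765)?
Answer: 29305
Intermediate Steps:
T = 26824 (T = 16059 + 10765 = 26824)
(-3451 + 5932) + T = (-3451 + 5932) + 26824 = 2481 + 26824 = 29305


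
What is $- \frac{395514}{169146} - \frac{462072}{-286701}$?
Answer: $- \frac{652530163}{898043099} \approx -0.72661$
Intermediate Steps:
$- \frac{395514}{169146} - \frac{462072}{-286701} = \left(-395514\right) \frac{1}{169146} - - \frac{154024}{95567} = - \frac{21973}{9397} + \frac{154024}{95567} = - \frac{652530163}{898043099}$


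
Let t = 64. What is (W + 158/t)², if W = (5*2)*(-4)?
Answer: 1442401/1024 ≈ 1408.6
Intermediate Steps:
W = -40 (W = 10*(-4) = -40)
(W + 158/t)² = (-40 + 158/64)² = (-40 + 158*(1/64))² = (-40 + 79/32)² = (-1201/32)² = 1442401/1024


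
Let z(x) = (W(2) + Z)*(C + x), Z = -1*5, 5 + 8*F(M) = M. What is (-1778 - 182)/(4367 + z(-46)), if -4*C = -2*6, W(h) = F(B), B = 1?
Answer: -3920/9207 ≈ -0.42576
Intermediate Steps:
F(M) = -5/8 + M/8
Z = -5
W(h) = -1/2 (W(h) = -5/8 + (1/8)*1 = -5/8 + 1/8 = -1/2)
C = 3 (C = -(-1)*6/2 = -1/4*(-12) = 3)
z(x) = -33/2 - 11*x/2 (z(x) = (-1/2 - 5)*(3 + x) = -11*(3 + x)/2 = -33/2 - 11*x/2)
(-1778 - 182)/(4367 + z(-46)) = (-1778 - 182)/(4367 + (-33/2 - 11/2*(-46))) = -1960/(4367 + (-33/2 + 253)) = -1960/(4367 + 473/2) = -1960/9207/2 = -1960*2/9207 = -3920/9207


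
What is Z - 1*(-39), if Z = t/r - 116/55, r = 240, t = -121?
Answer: 96061/2640 ≈ 36.387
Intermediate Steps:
Z = -6899/2640 (Z = -121/240 - 116/55 = -6899/2640 ≈ -2.6133)
Z - 1*(-39) = -6899/2640 - 1*(-39) = -6899/2640 + 39 = 96061/2640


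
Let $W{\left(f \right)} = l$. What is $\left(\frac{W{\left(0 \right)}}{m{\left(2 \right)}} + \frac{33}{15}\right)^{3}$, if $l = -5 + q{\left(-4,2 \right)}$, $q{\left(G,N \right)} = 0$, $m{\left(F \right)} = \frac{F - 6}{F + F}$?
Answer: $\frac{46656}{125} \approx 373.25$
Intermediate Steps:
$m{\left(F \right)} = \frac{-6 + F}{2 F}$
$l = -5$ ($l = -5 + 0 = -5$)
$W{\left(f \right)} = -5$
$\left(\frac{W{\left(0 \right)}}{m{\left(2 \right)}} + \frac{33}{15}\right)^{3} = \left(- \frac{5}{\frac{1}{2} \cdot \frac{1}{2} \left(-6 + 2\right)} + \frac{33}{15}\right)^{3} = \left(- \frac{5}{\frac{1}{2} \cdot \frac{1}{2} \left(-4\right)} + 33 \cdot \frac{1}{15}\right)^{3} = \left(- \frac{5}{-1} + \frac{11}{5}\right)^{3} = \left(\left(-5\right) \left(-1\right) + \frac{11}{5}\right)^{3} = \left(5 + \frac{11}{5}\right)^{3} = \left(\frac{36}{5}\right)^{3} = \frac{46656}{125}$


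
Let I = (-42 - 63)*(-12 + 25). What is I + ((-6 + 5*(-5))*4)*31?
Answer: -5209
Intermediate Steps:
I = -1365 (I = -105*13 = -1365)
I + ((-6 + 5*(-5))*4)*31 = -1365 + ((-6 + 5*(-5))*4)*31 = -1365 + ((-6 - 25)*4)*31 = -1365 - 31*4*31 = -1365 - 124*31 = -1365 - 3844 = -5209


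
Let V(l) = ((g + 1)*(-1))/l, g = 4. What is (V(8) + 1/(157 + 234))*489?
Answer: -952083/3128 ≈ -304.37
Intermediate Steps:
V(l) = -5/l (V(l) = ((4 + 1)*(-1))/l = (5*(-1))/l = -5/l)
(V(8) + 1/(157 + 234))*489 = (-5/8 + 1/(157 + 234))*489 = (-5*1/8 + 1/391)*489 = (-5/8 + 1/391)*489 = -1947/3128*489 = -952083/3128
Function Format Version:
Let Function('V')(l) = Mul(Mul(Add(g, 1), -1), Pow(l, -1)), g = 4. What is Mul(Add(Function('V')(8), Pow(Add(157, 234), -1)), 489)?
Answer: Rational(-952083, 3128) ≈ -304.37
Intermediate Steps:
Function('V')(l) = Mul(-5, Pow(l, -1)) (Function('V')(l) = Mul(Mul(Add(4, 1), -1), Pow(l, -1)) = Mul(Mul(5, -1), Pow(l, -1)) = Mul(-5, Pow(l, -1)))
Mul(Add(Function('V')(8), Pow(Add(157, 234), -1)), 489) = Mul(Add(Mul(-5, Pow(8, -1)), Pow(Add(157, 234), -1)), 489) = Mul(Add(Mul(-5, Rational(1, 8)), Pow(391, -1)), 489) = Mul(Add(Rational(-5, 8), Rational(1, 391)), 489) = Mul(Rational(-1947, 3128), 489) = Rational(-952083, 3128)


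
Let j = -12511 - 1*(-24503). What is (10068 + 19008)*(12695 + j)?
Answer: 717799212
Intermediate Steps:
j = 11992 (j = -12511 + 24503 = 11992)
(10068 + 19008)*(12695 + j) = (10068 + 19008)*(12695 + 11992) = 29076*24687 = 717799212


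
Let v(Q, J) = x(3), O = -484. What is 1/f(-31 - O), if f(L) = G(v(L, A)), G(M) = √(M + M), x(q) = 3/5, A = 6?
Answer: √30/6 ≈ 0.91287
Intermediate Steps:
x(q) = ⅗ (x(q) = 3*(⅕) = ⅗)
v(Q, J) = ⅗
G(M) = √2*√M (G(M) = √(2*M) = √2*√M)
f(L) = √30/5 (f(L) = √2*√(⅗) = √2*(√15/5) = √30/5)
1/f(-31 - O) = 1/(√30/5) = √30/6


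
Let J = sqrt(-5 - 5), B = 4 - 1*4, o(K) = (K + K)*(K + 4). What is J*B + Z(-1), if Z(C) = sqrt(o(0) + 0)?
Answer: 0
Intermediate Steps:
o(K) = 2*K*(4 + K) (o(K) = (2*K)*(4 + K) = 2*K*(4 + K))
Z(C) = 0 (Z(C) = sqrt(2*0*(4 + 0) + 0) = sqrt(2*0*4 + 0) = sqrt(0 + 0) = sqrt(0) = 0)
B = 0 (B = 4 - 4 = 0)
J = I*sqrt(10) (J = sqrt(-10) = I*sqrt(10) ≈ 3.1623*I)
J*B + Z(-1) = (I*sqrt(10))*0 + 0 = 0 + 0 = 0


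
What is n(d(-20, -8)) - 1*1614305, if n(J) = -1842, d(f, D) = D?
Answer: -1616147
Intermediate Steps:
n(d(-20, -8)) - 1*1614305 = -1842 - 1*1614305 = -1842 - 1614305 = -1616147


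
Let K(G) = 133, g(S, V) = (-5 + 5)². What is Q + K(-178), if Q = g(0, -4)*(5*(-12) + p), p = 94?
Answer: 133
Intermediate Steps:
g(S, V) = 0 (g(S, V) = 0² = 0)
Q = 0 (Q = 0*(5*(-12) + 94) = 0*(-60 + 94) = 0*34 = 0)
Q + K(-178) = 0 + 133 = 133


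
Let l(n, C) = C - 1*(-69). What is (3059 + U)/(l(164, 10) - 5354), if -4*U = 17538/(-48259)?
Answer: -295257331/509132450 ≈ -0.57992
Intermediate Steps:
U = 8769/96518 (U = -8769/(2*(-48259)) = -8769*(-1)/(2*48259) = -¼*(-17538/48259) = 8769/96518 ≈ 0.090853)
l(n, C) = 69 + C (l(n, C) = C + 69 = 69 + C)
(3059 + U)/(l(164, 10) - 5354) = (3059 + 8769/96518)/((69 + 10) - 5354) = 295257331/(96518*(79 - 5354)) = (295257331/96518)/(-5275) = (295257331/96518)*(-1/5275) = -295257331/509132450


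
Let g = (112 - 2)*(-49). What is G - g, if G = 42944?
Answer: 48334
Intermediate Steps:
g = -5390 (g = 110*(-49) = -5390)
G - g = 42944 - 1*(-5390) = 42944 + 5390 = 48334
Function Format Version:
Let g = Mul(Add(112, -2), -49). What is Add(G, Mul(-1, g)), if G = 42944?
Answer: 48334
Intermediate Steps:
g = -5390 (g = Mul(110, -49) = -5390)
Add(G, Mul(-1, g)) = Add(42944, Mul(-1, -5390)) = Add(42944, 5390) = 48334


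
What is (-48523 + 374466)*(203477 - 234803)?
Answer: -10210490418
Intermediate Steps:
(-48523 + 374466)*(203477 - 234803) = 325943*(-31326) = -10210490418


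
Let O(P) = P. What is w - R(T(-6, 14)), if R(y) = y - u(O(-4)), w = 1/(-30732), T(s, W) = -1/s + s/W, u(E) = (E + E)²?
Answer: 13824271/215124 ≈ 64.262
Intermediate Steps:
u(E) = 4*E² (u(E) = (2*E)² = 4*E²)
w = -1/30732 ≈ -3.2539e-5
R(y) = -64 + y (R(y) = y - 4*(-4)² = y - 4*16 = y - 1*64 = y - 64 = -64 + y)
w - R(T(-6, 14)) = -1/30732 - (-64 + (-1/(-6) - 6/14)) = -1/30732 - (-64 + (-1*(-⅙) - 6*1/14)) = -1/30732 - (-64 + (⅙ - 3/7)) = -1/30732 - (-64 - 11/42) = -1/30732 - 1*(-2699/42) = -1/30732 + 2699/42 = 13824271/215124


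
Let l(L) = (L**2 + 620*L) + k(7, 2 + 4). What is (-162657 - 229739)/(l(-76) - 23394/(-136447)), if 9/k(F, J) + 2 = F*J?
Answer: 2141650280480/225648426937 ≈ 9.4911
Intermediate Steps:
k(F, J) = 9/(-2 + F*J)
l(L) = 9/40 + L**2 + 620*L (l(L) = (L**2 + 620*L) + 9/(-2 + 7*(2 + 4)) = (L**2 + 620*L) + 9/(-2 + 7*6) = (L**2 + 620*L) + 9/(-2 + 42) = (L**2 + 620*L) + 9/40 = 9/40 + L**2 + 620*L)
(-162657 - 229739)/(l(-76) - 23394/(-136447)) = (-162657 - 229739)/((9/40 + (-76)**2 + 620*(-76)) - 23394/(-136447)) = -392396/((9/40 + 5776 - 47120) - 23394*(-1/136447)) = -392396/(-1653751/40 + 23394/136447) = -392396/(-225648426937/5457880) = -392396*(-5457880/225648426937) = 2141650280480/225648426937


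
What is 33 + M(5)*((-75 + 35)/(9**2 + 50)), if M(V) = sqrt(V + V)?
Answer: 33 - 40*sqrt(10)/131 ≈ 32.034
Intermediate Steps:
M(V) = sqrt(2)*sqrt(V) (M(V) = sqrt(2*V) = sqrt(2)*sqrt(V))
33 + M(5)*((-75 + 35)/(9**2 + 50)) = 33 + (sqrt(2)*sqrt(5))*((-75 + 35)/(9**2 + 50)) = 33 + sqrt(10)*(-40/(81 + 50)) = 33 + sqrt(10)*(-40/131) = 33 - 40*sqrt(10)/131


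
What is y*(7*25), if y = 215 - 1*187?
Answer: 4900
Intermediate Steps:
y = 28 (y = 215 - 187 = 28)
y*(7*25) = 28*(7*25) = 28*175 = 4900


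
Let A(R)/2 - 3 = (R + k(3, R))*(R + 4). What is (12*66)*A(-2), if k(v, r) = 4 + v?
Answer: 20592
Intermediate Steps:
A(R) = 6 + 2*(4 + R)*(7 + R) (A(R) = 6 + 2*((R + (4 + 3))*(R + 4)) = 6 + 2*((R + 7)*(4 + R)) = 6 + 2*((7 + R)*(4 + R)) = 6 + 2*((4 + R)*(7 + R)) = 6 + 2*(4 + R)*(7 + R))
(12*66)*A(-2) = (12*66)*(62 + 2*(-2)² + 22*(-2)) = 792*(62 + 2*4 - 44) = 792*(62 + 8 - 44) = 792*26 = 20592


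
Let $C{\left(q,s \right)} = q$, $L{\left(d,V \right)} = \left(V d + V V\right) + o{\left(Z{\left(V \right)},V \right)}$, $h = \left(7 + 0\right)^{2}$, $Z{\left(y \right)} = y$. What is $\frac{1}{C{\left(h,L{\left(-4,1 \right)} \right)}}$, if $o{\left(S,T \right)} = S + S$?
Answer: $\frac{1}{49} \approx 0.020408$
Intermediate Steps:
$o{\left(S,T \right)} = 2 S$
$h = 49$ ($h = 7^{2} = 49$)
$L{\left(d,V \right)} = V^{2} + 2 V + V d$ ($L{\left(d,V \right)} = \left(V d + V V\right) + 2 V = \left(V d + V^{2}\right) + 2 V = \left(V^{2} + V d\right) + 2 V = V^{2} + 2 V + V d$)
$\frac{1}{C{\left(h,L{\left(-4,1 \right)} \right)}} = \frac{1}{49}$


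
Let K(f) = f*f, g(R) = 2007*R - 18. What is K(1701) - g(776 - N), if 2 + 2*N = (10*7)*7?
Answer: 1825695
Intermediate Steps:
N = 244 (N = -1 + ((10*7)*7)/2 = -1 + (70*7)/2 = -1 + (1/2)*490 = -1 + 245 = 244)
g(R) = -18 + 2007*R
K(f) = f**2
K(1701) - g(776 - N) = 1701**2 - (-18 + 2007*(776 - 1*244)) = 2893401 - (-18 + 2007*(776 - 244)) = 2893401 - (-18 + 2007*532) = 2893401 - (-18 + 1067724) = 2893401 - 1*1067706 = 2893401 - 1067706 = 1825695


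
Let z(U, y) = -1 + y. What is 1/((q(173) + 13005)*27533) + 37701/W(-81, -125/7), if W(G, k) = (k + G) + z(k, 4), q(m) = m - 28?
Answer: -8686353756089/22085595950 ≈ -393.30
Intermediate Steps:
q(m) = -28 + m
W(G, k) = 3 + G + k (W(G, k) = (k + G) + (-1 + 4) = (G + k) + 3 = 3 + G + k)
1/((q(173) + 13005)*27533) + 37701/W(-81, -125/7) = 1/(((-28 + 173) + 13005)*27533) + 37701/(3 - 81 - 125/7) = (1/27533)/(145 + 13005) + 37701/(3 - 81 - 125*⅐) = (1/27533)/13150 + 37701/(3 - 81 - 125/7) = (1/13150)*(1/27533) + 37701/(-671/7) = 1/362058950 + 37701*(-7/671) = 1/362058950 - 263907/671 = -8686353756089/22085595950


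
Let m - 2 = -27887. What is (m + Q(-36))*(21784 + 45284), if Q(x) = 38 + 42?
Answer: -1864825740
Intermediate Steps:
m = -27885 (m = 2 - 27887 = -27885)
Q(x) = 80
(m + Q(-36))*(21784 + 45284) = (-27885 + 80)*(21784 + 45284) = -27805*67068 = -1864825740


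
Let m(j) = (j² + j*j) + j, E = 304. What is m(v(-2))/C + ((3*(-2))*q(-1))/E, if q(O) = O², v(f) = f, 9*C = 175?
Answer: 7683/26600 ≈ 0.28883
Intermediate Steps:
C = 175/9 (C = (⅑)*175 = 175/9 ≈ 19.444)
m(j) = j + 2*j² (m(j) = (j² + j²) + j = 2*j² + j = j + 2*j²)
m(v(-2))/C + ((3*(-2))*q(-1))/E = (-2*(1 + 2*(-2)))/(175/9) + ((3*(-2))*(-1)²)/304 = -2*(1 - 4)*(9/175) - 6*1*(1/304) = -2*(-3)*(9/175) - 6*1/304 = 6*(9/175) - 3/152 = 54/175 - 3/152 = 7683/26600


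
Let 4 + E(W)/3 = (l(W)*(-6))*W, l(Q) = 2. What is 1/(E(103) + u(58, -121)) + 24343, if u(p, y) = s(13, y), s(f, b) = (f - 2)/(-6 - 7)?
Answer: 1177495240/48371 ≈ 24343.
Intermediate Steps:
s(f, b) = 2/13 - f/13 (s(f, b) = (-2 + f)/(-13) = (-2 + f)*(-1/13) = 2/13 - f/13)
u(p, y) = -11/13 (u(p, y) = 2/13 - 1/13*13 = 2/13 - 1 = -11/13)
E(W) = -12 - 36*W (E(W) = -12 + 3*((2*(-6))*W) = -12 + 3*(-12*W) = -12 - 36*W)
1/(E(103) + u(58, -121)) + 24343 = 1/((-12 - 36*103) - 11/13) + 24343 = 1/((-12 - 3708) - 11/13) + 24343 = 1/(-3720 - 11/13) + 24343 = 1/(-48371/13) + 24343 = -13/48371 + 24343 = 1177495240/48371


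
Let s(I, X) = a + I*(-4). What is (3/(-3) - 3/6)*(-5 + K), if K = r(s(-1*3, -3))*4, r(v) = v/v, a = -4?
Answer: 3/2 ≈ 1.5000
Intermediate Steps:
s(I, X) = -4 - 4*I (s(I, X) = -4 + I*(-4) = -4 - 4*I)
r(v) = 1
K = 4 (K = 1*4 = 4)
(3/(-3) - 3/6)*(-5 + K) = (3/(-3) - 3/6)*(-5 + 4) = (3*(-1/3) - 3*1/6)*(-1) = (-1 - 1/2)*(-1) = -3/2*(-1) = 3/2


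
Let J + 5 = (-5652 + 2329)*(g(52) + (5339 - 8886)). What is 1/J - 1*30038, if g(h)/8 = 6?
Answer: -349256992535/11627172 ≈ -30038.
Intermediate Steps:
g(h) = 48 (g(h) = 8*6 = 48)
J = 11627172 (J = -5 + (-5652 + 2329)*(48 + (5339 - 8886)) = -5 - 3323*(48 - 3547) = -5 - 3323*(-3499) = -5 + 11627177 = 11627172)
1/J - 1*30038 = 1/11627172 - 1*30038 = 1/11627172 - 30038 = -349256992535/11627172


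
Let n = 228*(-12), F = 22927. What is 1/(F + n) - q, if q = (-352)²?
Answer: -2501745663/20191 ≈ -1.2390e+5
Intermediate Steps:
n = -2736
q = 123904
1/(F + n) - q = 1/(22927 - 2736) - 1*123904 = 1/20191 - 123904 = -2501745663/20191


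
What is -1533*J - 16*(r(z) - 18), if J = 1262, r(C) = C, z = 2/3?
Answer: -5803106/3 ≈ -1.9344e+6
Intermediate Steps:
z = 2/3 (z = 2*(1/3) = 2/3 ≈ 0.66667)
-1533*J - 16*(r(z) - 18) = -1533*1262 - 16*(2/3 - 18) = -1934646 - 16*(-52/3) = -1934646 + 832/3 = -5803106/3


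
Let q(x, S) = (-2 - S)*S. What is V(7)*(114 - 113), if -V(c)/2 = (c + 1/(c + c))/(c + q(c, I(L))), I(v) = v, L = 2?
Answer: 99/7 ≈ 14.143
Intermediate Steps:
q(x, S) = S*(-2 - S)
V(c) = -2*(c + 1/(2*c))/(-8 + c) (V(c) = -2*(c + 1/(c + c))/(c - 1*2*(2 + 2)) = -2*(c + 1/(2*c))/(c - 1*2*4) = -2*(c + 1/(2*c))/(c - 8) = -2*(c + 1/(2*c))/(-8 + c))
V(7)*(114 - 113) = ((-1 - 2*7**2)/(7*(-8 + 7)))*(114 - 113) = ((1/7)*(-1 - 2*49)/(-1))*1 = ((1/7)*(-1)*(-1 - 98))*1 = ((1/7)*(-1)*(-99))*1 = (99/7)*1 = 99/7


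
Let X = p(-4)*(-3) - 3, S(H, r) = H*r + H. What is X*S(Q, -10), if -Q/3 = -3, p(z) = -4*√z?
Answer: 243 - 1944*I ≈ 243.0 - 1944.0*I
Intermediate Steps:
Q = 9 (Q = -3*(-3) = 9)
S(H, r) = H + H*r
X = -3 + 24*I (X = -8*I*(-3) - 3 = 24*I - 3 = -3 + 24*I ≈ -3.0 + 24.0*I)
X*S(Q, -10) = (-3 + 24*I)*(9*(1 - 10)) = (-3 + 24*I)*(9*(-9)) = (-3 + 24*I)*(-81) = 243 - 1944*I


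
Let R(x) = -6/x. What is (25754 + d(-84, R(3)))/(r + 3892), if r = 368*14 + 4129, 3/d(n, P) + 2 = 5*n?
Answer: 10868185/5559006 ≈ 1.9551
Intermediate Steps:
d(n, P) = 3/(-2 + 5*n)
r = 9281 (r = 5152 + 4129 = 9281)
(25754 + d(-84, R(3)))/(r + 3892) = (25754 + 3/(-2 + 5*(-84)))/(9281 + 3892) = (25754 + 3/(-2 - 420))/13173 = (25754 + 3/(-422))*(1/13173) = (25754 + 3*(-1/422))*(1/13173) = (25754 - 3/422)*(1/13173) = (10868185/422)*(1/13173) = 10868185/5559006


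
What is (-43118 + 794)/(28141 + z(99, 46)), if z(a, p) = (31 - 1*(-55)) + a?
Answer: -7054/4721 ≈ -1.4942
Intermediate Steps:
z(a, p) = 86 + a (z(a, p) = (31 + 55) + a = 86 + a)
(-43118 + 794)/(28141 + z(99, 46)) = (-43118 + 794)/(28141 + (86 + 99)) = -42324/(28141 + 185) = -42324/28326 = -42324*1/28326 = -7054/4721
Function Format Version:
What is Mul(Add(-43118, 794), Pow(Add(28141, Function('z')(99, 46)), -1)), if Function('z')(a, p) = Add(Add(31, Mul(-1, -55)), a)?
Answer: Rational(-7054, 4721) ≈ -1.4942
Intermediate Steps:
Function('z')(a, p) = Add(86, a) (Function('z')(a, p) = Add(Add(31, 55), a) = Add(86, a))
Mul(Add(-43118, 794), Pow(Add(28141, Function('z')(99, 46)), -1)) = Mul(Add(-43118, 794), Pow(Add(28141, Add(86, 99)), -1)) = Mul(-42324, Pow(Add(28141, 185), -1)) = Mul(-42324, Pow(28326, -1)) = Mul(-42324, Rational(1, 28326)) = Rational(-7054, 4721)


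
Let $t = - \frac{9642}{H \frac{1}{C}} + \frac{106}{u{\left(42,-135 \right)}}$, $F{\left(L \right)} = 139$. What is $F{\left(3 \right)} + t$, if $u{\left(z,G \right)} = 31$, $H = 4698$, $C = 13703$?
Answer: $- \frac{679185406}{24273} \approx -27981.0$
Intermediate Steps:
$t = - \frac{682559353}{24273}$ ($t = - \frac{9642}{4698 \cdot \frac{1}{13703}} + \frac{106}{31} = - \frac{9642}{4698 \cdot \frac{1}{13703}} + 106 \cdot \frac{1}{31} = - \frac{9642}{\frac{4698}{13703}} + \frac{106}{31} = \left(-9642\right) \frac{13703}{4698} + \frac{106}{31} = - \frac{22020721}{783} + \frac{106}{31} = - \frac{682559353}{24273} \approx -28120.0$)
$F{\left(3 \right)} + t = 139 - \frac{682559353}{24273} = - \frac{679185406}{24273}$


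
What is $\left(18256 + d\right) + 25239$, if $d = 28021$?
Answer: $71516$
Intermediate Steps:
$\left(18256 + d\right) + 25239 = \left(18256 + 28021\right) + 25239 = 46277 + 25239 = 71516$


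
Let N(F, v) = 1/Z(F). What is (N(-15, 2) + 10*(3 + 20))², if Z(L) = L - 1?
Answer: 13535041/256 ≈ 52871.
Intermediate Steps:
Z(L) = -1 + L
N(F, v) = 1/(-1 + F)
(N(-15, 2) + 10*(3 + 20))² = (1/(-1 - 15) + 10*(3 + 20))² = (1/(-16) + 10*23)² = (-1/16 + 230)² = (3679/16)² = 13535041/256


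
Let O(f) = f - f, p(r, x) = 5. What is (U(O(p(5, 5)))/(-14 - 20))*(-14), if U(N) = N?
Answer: 0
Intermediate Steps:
O(f) = 0
(U(O(p(5, 5)))/(-14 - 20))*(-14) = (0/(-14 - 20))*(-14) = (0/(-34))*(-14) = -1/34*0*(-14) = 0*(-14) = 0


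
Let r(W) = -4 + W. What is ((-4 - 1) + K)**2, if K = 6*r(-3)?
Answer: 2209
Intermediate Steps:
K = -42 (K = 6*(-4 - 3) = 6*(-7) = -42)
((-4 - 1) + K)**2 = ((-4 - 1) - 42)**2 = (-5 - 42)**2 = (-47)**2 = 2209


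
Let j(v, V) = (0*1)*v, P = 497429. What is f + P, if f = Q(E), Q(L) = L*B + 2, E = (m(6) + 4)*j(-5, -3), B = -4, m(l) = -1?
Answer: 497431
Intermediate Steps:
j(v, V) = 0 (j(v, V) = 0*v = 0)
E = 0 (E = (-1 + 4)*0 = 3*0 = 0)
Q(L) = 2 - 4*L (Q(L) = L*(-4) + 2 = -4*L + 2 = 2 - 4*L)
f = 2 (f = 2 - 4*0 = 2 + 0 = 2)
f + P = 2 + 497429 = 497431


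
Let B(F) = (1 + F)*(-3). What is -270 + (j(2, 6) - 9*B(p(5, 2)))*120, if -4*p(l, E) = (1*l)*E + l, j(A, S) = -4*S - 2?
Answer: -12300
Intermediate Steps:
j(A, S) = -2 - 4*S
p(l, E) = -l/4 - E*l/4 (p(l, E) = -((1*l)*E + l)/4 = -(l*E + l)/4 = -(E*l + l)/4 = -(l + E*l)/4 = -l/4 - E*l/4)
B(F) = -3 - 3*F
-270 + (j(2, 6) - 9*B(p(5, 2)))*120 = -270 + ((-2 - 4*6) - 9*(-3 - (-3)*5*(1 + 2)/4))*120 = -270 + ((-2 - 24) - 9*(-3 - (-3)*5*3/4))*120 = -270 + (-26 - 9*(-3 - 3*(-15/4)))*120 = -270 + (-26 - 9*(-3 + 45/4))*120 = -270 + (-26 - 9*33/4)*120 = -270 + (-26 - 297/4)*120 = -270 - 401/4*120 = -270 - 12030 = -12300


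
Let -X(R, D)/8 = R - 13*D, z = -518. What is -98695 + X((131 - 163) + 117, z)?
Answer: -153247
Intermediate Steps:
X(R, D) = -8*R + 104*D (X(R, D) = -8*(R - 13*D) = -8*R + 104*D)
-98695 + X((131 - 163) + 117, z) = -98695 + (-8*((131 - 163) + 117) + 104*(-518)) = -98695 + (-8*(-32 + 117) - 53872) = -98695 + (-8*85 - 53872) = -98695 + (-680 - 53872) = -98695 - 54552 = -153247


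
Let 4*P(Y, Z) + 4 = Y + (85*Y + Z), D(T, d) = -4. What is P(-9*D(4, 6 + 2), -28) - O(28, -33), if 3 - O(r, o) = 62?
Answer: 825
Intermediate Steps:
O(r, o) = -59 (O(r, o) = 3 - 1*62 = 3 - 62 = -59)
P(Y, Z) = -1 + Z/4 + 43*Y/2 (P(Y, Z) = -1 + (Y + (85*Y + Z))/4 = -1 + (Y + (Z + 85*Y))/4 = -1 + (Z + 86*Y)/4 = -1 + (Z/4 + 43*Y/2) = -1 + Z/4 + 43*Y/2)
P(-9*D(4, 6 + 2), -28) - O(28, -33) = (-1 + (¼)*(-28) + 43*(-9*(-4))/2) - 1*(-59) = (-1 - 7 + (43/2)*36) + 59 = (-1 - 7 + 774) + 59 = 766 + 59 = 825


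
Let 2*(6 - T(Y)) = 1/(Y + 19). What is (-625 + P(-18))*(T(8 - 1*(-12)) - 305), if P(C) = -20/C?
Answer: 130958645/702 ≈ 1.8655e+5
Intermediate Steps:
T(Y) = 6 - 1/(2*(19 + Y)) (T(Y) = 6 - 1/(2*(Y + 19)) = 6 - 1/(2*(19 + Y)))
(-625 + P(-18))*(T(8 - 1*(-12)) - 305) = (-625 - 20/(-18))*((227 + 12*(8 - 1*(-12)))/(2*(19 + (8 - 1*(-12)))) - 305) = (-625 - 20*(-1/18))*((227 + 12*(8 + 12))/(2*(19 + (8 + 12))) - 305) = (-625 + 10/9)*((227 + 12*20)/(2*(19 + 20)) - 305) = -5615*((1/2)*(227 + 240)/39 - 305)/9 = -5615*((1/2)*(1/39)*467 - 305)/9 = -5615*(467/78 - 305)/9 = -5615/9*(-23323/78) = 130958645/702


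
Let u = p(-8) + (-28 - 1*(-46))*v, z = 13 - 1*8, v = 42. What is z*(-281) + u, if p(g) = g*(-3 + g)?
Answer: -561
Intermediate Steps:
z = 5 (z = 13 - 8 = 5)
u = 844 (u = -8*(-3 - 8) + (-28 - 1*(-46))*42 = -8*(-11) + (-28 + 46)*42 = 88 + 18*42 = 88 + 756 = 844)
z*(-281) + u = 5*(-281) + 844 = -1405 + 844 = -561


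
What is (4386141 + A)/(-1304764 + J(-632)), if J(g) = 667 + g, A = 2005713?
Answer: -6391854/1304729 ≈ -4.8990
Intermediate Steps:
(4386141 + A)/(-1304764 + J(-632)) = (4386141 + 2005713)/(-1304764 + (667 - 632)) = 6391854/(-1304764 + 35) = 6391854/(-1304729) = 6391854*(-1/1304729) = -6391854/1304729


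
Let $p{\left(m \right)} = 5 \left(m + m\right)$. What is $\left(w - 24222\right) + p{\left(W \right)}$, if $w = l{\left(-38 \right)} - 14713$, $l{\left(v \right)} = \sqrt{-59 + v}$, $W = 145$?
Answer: $-37485 + i \sqrt{97} \approx -37485.0 + 9.8489 i$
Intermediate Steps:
$p{\left(m \right)} = 10 m$ ($p{\left(m \right)} = 5 \cdot 2 m = 10 m$)
$w = -14713 + i \sqrt{97}$ ($w = \sqrt{-59 - 38} - 14713 = \sqrt{-97} - 14713 = i \sqrt{97} - 14713 = -14713 + i \sqrt{97} \approx -14713.0 + 9.8489 i$)
$\left(w - 24222\right) + p{\left(W \right)} = \left(\left(-14713 + i \sqrt{97}\right) - 24222\right) + 10 \cdot 145 = \left(-38935 + i \sqrt{97}\right) + 1450 = -37485 + i \sqrt{97}$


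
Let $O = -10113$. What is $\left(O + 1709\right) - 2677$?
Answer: $-11081$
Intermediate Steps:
$\left(O + 1709\right) - 2677 = \left(-10113 + 1709\right) - 2677 = -8404 - 2677 = -11081$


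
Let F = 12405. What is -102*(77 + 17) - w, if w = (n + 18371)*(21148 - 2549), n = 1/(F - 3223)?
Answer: -3137414282293/9182 ≈ -3.4169e+8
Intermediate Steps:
n = 1/9182 (n = 1/(12405 - 3223) = 1/9182 ≈ 0.00010891)
w = 3137326245277/9182 (w = (1/9182 + 18371)*(21148 - 2549) = (168682523/9182)*18599 = 3137326245277/9182 ≈ 3.4168e+8)
-102*(77 + 17) - w = -102*(77 + 17) - 1*3137326245277/9182 = -102*94 - 3137326245277/9182 = -9588 - 3137326245277/9182 = -3137414282293/9182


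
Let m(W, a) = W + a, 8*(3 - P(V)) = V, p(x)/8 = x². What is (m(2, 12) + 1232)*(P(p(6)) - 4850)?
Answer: -6084218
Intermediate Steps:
p(x) = 8*x²
P(V) = 3 - V/8
(m(2, 12) + 1232)*(P(p(6)) - 4850) = ((2 + 12) + 1232)*((3 - 6²) - 4850) = (14 + 1232)*((3 - 36) - 4850) = 1246*((3 - ⅛*288) - 4850) = 1246*((3 - 36) - 4850) = 1246*(-33 - 4850) = 1246*(-4883) = -6084218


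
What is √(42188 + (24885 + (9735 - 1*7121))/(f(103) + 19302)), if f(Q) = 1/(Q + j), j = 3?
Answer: 3*√19623563328777266/2046013 ≈ 205.40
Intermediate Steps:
f(Q) = 1/(3 + Q) (f(Q) = 1/(Q + 3) = 1/(3 + Q))
√(42188 + (24885 + (9735 - 1*7121))/(f(103) + 19302)) = √(42188 + (24885 + (9735 - 1*7121))/(1/(3 + 103) + 19302)) = √(42188 + (24885 + (9735 - 7121))/(1/106 + 19302)) = √(42188 + (24885 + 2614)/(1/106 + 19302)) = √(42188 + 27499/(2046013/106)) = √(42188 + 27499*(106/2046013)) = √(42188 + 2914894/2046013) = √(86320111338/2046013) = 3*√19623563328777266/2046013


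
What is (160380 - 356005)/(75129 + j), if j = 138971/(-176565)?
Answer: -34540528125/13265012914 ≈ -2.6039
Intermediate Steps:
j = -138971/176565 (j = 138971*(-1/176565) = -138971/176565 ≈ -0.78708)
(160380 - 356005)/(75129 + j) = (160380 - 356005)/(75129 - 138971/176565) = -195625/13265012914/176565 = -195625*176565/13265012914 = -34540528125/13265012914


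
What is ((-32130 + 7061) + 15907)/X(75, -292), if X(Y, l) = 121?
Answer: -9162/121 ≈ -75.719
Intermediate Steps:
((-32130 + 7061) + 15907)/X(75, -292) = ((-32130 + 7061) + 15907)/121 = (-25069 + 15907)*(1/121) = -9162*1/121 = -9162/121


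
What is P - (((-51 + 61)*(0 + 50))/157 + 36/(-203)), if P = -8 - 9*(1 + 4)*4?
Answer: -6087596/31871 ≈ -191.01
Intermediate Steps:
P = -188 (P = -8 - 45*4 = -8 - 9*20 = -8 - 180 = -188)
P - (((-51 + 61)*(0 + 50))/157 + 36/(-203)) = -188 - (((-51 + 61)*(0 + 50))/157 + 36/(-203)) = -188 - ((10*50)*(1/157) + 36*(-1/203)) = -188 - (500*(1/157) - 36/203) = -188 - (500/157 - 36/203) = -188 - 1*95848/31871 = -188 - 95848/31871 = -6087596/31871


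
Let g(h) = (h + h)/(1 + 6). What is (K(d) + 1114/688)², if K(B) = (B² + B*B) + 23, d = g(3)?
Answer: 193379183001/284124736 ≈ 680.61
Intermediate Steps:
g(h) = 2*h/7 (g(h) = (2*h)/7 = (2*h)*(⅐) = 2*h/7)
d = 6/7 (d = (2/7)*3 = 6/7 ≈ 0.85714)
K(B) = 23 + 2*B² (K(B) = (B² + B²) + 23 = 2*B² + 23 = 23 + 2*B²)
(K(d) + 1114/688)² = ((23 + 2*(6/7)²) + 1114/688)² = ((23 + 2*(36/49)) + 1114*(1/688))² = ((23 + 72/49) + 557/344)² = (1199/49 + 557/344)² = (439749/16856)² = 193379183001/284124736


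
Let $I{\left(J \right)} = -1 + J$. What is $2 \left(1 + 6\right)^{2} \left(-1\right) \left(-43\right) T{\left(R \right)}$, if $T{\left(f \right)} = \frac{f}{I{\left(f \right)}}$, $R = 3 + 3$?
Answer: $\frac{25284}{5} \approx 5056.8$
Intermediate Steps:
$R = 6$
$T{\left(f \right)} = \frac{f}{-1 + f}$
$2 \left(1 + 6\right)^{2} \left(-1\right) \left(-43\right) T{\left(R \right)} = 2 \left(1 + 6\right)^{2} \left(-1\right) \left(-43\right) \frac{6}{-1 + 6} = 2 \cdot 7^{2} \left(-1\right) \left(-43\right) \frac{6}{5} = 2 \cdot 49 \left(-1\right) \left(-43\right) 6 \cdot \frac{1}{5} = 98 \left(-1\right) \left(-43\right) \frac{6}{5} = \left(-98\right) \left(-43\right) \frac{6}{5} = 4214 \cdot \frac{6}{5} = \frac{25284}{5}$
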